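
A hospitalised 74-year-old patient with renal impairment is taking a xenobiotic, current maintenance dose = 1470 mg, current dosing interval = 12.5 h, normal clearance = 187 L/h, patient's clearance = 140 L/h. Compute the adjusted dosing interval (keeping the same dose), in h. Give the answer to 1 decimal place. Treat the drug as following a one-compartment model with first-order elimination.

16.7 h

To keep the same average steady-state level, dosing rate must scale with clearance.
CL ratio = 140 / 187 = 0.7487
New interval (same dose) = 12.5 / 0.7487 = 16.70 h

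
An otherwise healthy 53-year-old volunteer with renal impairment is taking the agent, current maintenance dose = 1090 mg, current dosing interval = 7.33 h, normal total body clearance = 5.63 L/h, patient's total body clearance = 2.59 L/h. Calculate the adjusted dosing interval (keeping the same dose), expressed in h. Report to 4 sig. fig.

To keep the same average steady-state level, dosing rate must scale with clearance.
CL ratio = 2.59 / 5.63 = 0.4600
New interval (same dose) = 7.33 / 0.4600 = 15.93 h

15.93 h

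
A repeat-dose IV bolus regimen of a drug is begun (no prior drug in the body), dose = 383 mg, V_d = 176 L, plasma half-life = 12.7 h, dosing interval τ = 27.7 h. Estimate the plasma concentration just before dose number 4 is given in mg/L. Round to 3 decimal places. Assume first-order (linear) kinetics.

C₀ per dose = Dose / Vd = 383 / 176 = 2.176 mg/L
k = ln2 / t½ = 0.693147 / 12.7 = 0.05458 h⁻¹
Fraction remaining after one interval: r = e^(−kτ) = e^(−0.05458 × 27.7) = 0.2205
Before dose 4, 3 doses have been given (aged 1τ, 2τ, 3τ).
C_trough = C₀ × (r + r² + … + r^3) = C₀ × r(1−r^3)/(1−r)
        = 2.176 × 0.2205 × (1 − 0.01072) / (1 − 0.2205) = 0.6089 mg/L

0.609 mg/L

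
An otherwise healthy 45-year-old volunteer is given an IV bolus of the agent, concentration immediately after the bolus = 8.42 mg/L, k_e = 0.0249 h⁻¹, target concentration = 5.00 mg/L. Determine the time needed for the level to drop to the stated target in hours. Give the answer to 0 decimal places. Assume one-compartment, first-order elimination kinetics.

21 h

t = ln(C₀ / C) / k = ln(8.420 / 5.00) / 0.02490
  = ln(1.684) / 0.02490 = 0.5212 / 0.02490 = 20.93 h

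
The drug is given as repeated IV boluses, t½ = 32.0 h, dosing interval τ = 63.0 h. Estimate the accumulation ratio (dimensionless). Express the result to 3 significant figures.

k = ln2 / t½ = 0.693147 / 32.0 = 0.02166 h⁻¹
e^(−kτ) = e^(−0.02166 × 63.0) = 0.2555
Accumulation ratio R = 1 / (1 − e^(−kτ)) = 1 / (1 − 0.2555) = 1.343

1.34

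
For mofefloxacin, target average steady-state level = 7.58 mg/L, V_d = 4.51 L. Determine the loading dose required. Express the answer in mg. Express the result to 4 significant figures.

LD = Css × Vd = 7.58 × 4.51 = 34.19 mg

34.19 mg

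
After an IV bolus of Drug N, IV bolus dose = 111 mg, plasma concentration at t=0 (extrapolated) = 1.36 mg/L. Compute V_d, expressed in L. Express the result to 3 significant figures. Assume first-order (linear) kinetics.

81.6 L

Vd = Dose / C₀ = 111.0 / 1.36 = 81.62 L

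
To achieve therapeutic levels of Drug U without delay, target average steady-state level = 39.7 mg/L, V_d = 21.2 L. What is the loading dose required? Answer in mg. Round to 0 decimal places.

LD = Css × Vd = 39.7 × 21.2 = 841.6 mg

842 mg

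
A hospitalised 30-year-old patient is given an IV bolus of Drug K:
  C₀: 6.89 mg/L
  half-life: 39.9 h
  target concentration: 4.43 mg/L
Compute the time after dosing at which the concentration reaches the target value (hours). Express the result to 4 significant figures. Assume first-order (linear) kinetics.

25.42 h

k = ln2 / t½ = 0.693147 / 39.9 = 0.01737 h⁻¹
t = ln(C₀ / C) / k = ln(6.890 / 4.43) / 0.01737
  = ln(1.555) / 0.01737 = 0.4415 / 0.01737 = 25.42 h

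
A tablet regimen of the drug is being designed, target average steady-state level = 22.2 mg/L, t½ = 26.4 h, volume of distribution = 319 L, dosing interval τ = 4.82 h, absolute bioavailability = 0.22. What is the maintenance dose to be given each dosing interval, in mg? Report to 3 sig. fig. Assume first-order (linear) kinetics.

k = ln2 / t½ = 0.693147 / 26.4 = 0.02626 h⁻¹
CL = k × Vd = 0.02626 × 319 = 8.377 L/h
At steady state, F × (Dose/τ) = Css × CL.
Dose = Css × CL × τ / F = 22.2 × 8.377 × 4.82 / 0.22 = 4074 mg

4070 mg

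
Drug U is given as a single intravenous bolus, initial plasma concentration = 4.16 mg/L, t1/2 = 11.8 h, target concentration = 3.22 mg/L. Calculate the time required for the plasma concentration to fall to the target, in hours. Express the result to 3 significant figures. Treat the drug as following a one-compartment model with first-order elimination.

k = ln2 / t½ = 0.693147 / 11.8 = 0.05874 h⁻¹
t = ln(C₀ / C) / k = ln(4.160 / 3.22) / 0.05874
  = ln(1.292) / 0.05874 = 0.2562 / 0.05874 = 4.362 h

4.36 h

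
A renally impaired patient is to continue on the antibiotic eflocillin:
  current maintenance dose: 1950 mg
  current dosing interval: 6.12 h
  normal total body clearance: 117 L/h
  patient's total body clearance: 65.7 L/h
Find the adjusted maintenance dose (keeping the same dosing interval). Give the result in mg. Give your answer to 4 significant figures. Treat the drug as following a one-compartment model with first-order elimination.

To keep the same average steady-state level, dosing rate must scale with clearance.
CL ratio = 65.7 / 117 = 0.5615
New dose (same interval) = 1950 × 0.5615 = 1095 mg

1095 mg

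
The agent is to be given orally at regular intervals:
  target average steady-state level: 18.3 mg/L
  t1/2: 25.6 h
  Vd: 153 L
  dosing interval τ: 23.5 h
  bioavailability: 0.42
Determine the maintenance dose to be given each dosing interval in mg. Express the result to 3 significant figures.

4240 mg

k = ln2 / t½ = 0.693147 / 25.6 = 0.02708 h⁻¹
CL = k × Vd = 0.02708 × 153 = 4.143 L/h
At steady state, F × (Dose/τ) = Css × CL.
Dose = Css × CL × τ / F = 18.3 × 4.143 × 23.5 / 0.42 = 4242 mg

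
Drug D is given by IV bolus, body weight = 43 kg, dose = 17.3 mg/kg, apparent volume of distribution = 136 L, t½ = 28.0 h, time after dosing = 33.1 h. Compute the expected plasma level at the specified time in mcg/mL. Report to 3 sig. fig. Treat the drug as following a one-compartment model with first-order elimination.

Total dose = 17.3 × 43 = 743.9 mg
C₀ = Dose / Vd = 743.9 / 136 = 5.470 mg/L
k = ln2 / t½ = 0.693147 / 28.0 = 0.02476 h⁻¹
C = C₀ · e^(−k·t) = 5.470 × e^(−0.02476 × 33.1)
  = 5.470 × 0.4406 = 2.410 mg/L
(2.410 mg/L = 2.410 mcg/mL)

2.41 mcg/mL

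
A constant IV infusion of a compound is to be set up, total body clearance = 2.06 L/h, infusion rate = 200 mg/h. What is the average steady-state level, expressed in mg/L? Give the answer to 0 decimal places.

At steady state Css = R₀ / CL = 200 / 2.060 = 97.09 mg/L

97 mg/L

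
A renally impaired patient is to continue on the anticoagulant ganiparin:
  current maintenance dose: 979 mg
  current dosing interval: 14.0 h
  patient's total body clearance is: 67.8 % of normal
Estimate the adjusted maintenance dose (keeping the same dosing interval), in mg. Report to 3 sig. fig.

To keep the same average steady-state level, dosing rate must scale with clearance.
CL ratio = 67.8 / 100 = 0.6780
New dose (same interval) = 979 × 0.6780 = 663.8 mg

664 mg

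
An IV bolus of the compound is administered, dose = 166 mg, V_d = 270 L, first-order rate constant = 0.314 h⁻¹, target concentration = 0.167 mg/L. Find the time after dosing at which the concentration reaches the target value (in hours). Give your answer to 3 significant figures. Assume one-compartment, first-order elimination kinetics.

C₀ = Dose / Vd = 166.0 / 270 = 0.6148 mg/L
t = ln(C₀ / C) / k = ln(0.6148 / 0.167) / 0.3140
  = ln(3.681) / 0.3140 = 1.303 / 0.3140 = 4.150 h

4.15 h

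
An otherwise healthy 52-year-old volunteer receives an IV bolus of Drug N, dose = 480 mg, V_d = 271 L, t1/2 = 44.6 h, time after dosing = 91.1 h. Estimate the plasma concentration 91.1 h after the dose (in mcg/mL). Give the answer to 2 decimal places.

C₀ = Dose / Vd = 480.0 / 271 = 1.771 mg/L
k = ln2 / t½ = 0.693147 / 44.6 = 0.01554 h⁻¹
C = C₀ · e^(−k·t) = 1.771 × e^(−0.01554 × 91.1)
  = 1.771 × 0.2428 = 0.4300 mg/L
(0.4300 mg/L = 0.4300 mcg/mL)

0.43 mcg/mL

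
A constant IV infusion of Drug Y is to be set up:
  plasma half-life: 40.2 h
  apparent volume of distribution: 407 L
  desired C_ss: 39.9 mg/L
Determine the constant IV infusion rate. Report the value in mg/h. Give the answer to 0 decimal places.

k = ln2 / t½ = 0.693147 / 40.2 = 0.01724 h⁻¹
CL = k × Vd = 0.01724 × 407 = 7.017 L/h
At steady state, infusion rate R₀ = Css × CL = 39.9 × 7.017 = 280.0 mg/h

280 mg/h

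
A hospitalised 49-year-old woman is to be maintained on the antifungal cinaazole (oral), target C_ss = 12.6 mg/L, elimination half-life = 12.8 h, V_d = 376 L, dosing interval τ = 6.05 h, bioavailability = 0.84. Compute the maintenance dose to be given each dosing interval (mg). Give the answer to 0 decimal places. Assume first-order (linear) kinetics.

k = ln2 / t½ = 0.693147 / 12.8 = 0.05415 h⁻¹
CL = k × Vd = 0.05415 × 376 = 20.36 L/h
At steady state, F × (Dose/τ) = Css × CL.
Dose = Css × CL × τ / F = 12.6 × 20.36 × 6.05 / 0.84 = 1848 mg

1848 mg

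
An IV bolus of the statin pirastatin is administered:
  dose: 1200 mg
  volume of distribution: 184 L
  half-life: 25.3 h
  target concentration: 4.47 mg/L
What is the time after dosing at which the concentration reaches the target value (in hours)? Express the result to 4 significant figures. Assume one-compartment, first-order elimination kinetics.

13.79 h

C₀ = Dose / Vd = 1200 / 184 = 6.522 mg/L
k = ln2 / t½ = 0.693147 / 25.3 = 0.02740 h⁻¹
t = ln(C₀ / C) / k = ln(6.522 / 4.47) / 0.02740
  = ln(1.459) / 0.02740 = 0.3778 / 0.02740 = 13.79 h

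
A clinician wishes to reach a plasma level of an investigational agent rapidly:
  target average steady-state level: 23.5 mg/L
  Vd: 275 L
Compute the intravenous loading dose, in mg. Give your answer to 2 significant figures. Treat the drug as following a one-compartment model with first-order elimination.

6500 mg

LD = Css × Vd = 23.5 × 275 = 6463 mg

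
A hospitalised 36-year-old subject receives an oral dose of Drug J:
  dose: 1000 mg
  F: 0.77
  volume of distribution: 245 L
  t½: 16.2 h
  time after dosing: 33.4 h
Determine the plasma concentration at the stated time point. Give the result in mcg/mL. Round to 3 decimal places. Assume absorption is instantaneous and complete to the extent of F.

Amount reaching circulation = F × Dose = 0.77 × 1000 = 770.0 mg
C₀ = F·Dose / Vd = 770.0 / 245 = 3.143 mg/L
k = ln2 / t½ = 0.693147 / 16.2 = 0.04279 h⁻¹
C = C₀ · e^(−k·t) = 3.143 × e^(−0.04279 × 33.4)
  = 3.143 × 0.2395 = 0.7527 mg/L
(0.7527 mg/L = 0.7527 mcg/mL)

0.753 mcg/mL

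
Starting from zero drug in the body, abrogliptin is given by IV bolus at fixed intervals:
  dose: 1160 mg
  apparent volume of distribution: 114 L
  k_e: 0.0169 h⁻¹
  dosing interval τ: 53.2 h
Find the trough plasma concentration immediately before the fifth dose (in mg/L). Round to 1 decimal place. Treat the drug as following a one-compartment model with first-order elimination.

C₀ per dose = Dose / Vd = 1160 / 114 = 10.18 mg/L
Fraction remaining after one interval: r = e^(−kτ) = e^(−0.01690 × 53.2) = 0.4069
Before dose 5, 4 doses have been given (aged 1τ, 2τ, 3τ, 4τ).
C_trough = C₀ × (r + r² + … + r^4) = C₀ × r(1−r^4)/(1−r)
        = 10.18 × 0.4069 × (1 − 0.02741) / (1 − 0.4069) = 6.793 mg/L

6.8 mg/L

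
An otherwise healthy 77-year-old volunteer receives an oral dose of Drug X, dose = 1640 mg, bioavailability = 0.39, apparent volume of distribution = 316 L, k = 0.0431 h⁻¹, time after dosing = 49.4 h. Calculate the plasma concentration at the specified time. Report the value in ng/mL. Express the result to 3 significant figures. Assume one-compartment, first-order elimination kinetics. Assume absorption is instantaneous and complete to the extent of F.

241 ng/mL

Amount reaching circulation = F × Dose = 0.39 × 1640 = 639.6 mg
C₀ = F·Dose / Vd = 639.6 / 316 = 2.024 mg/L
C = C₀ · e^(−k·t) = 2.024 × e^(−0.04310 × 49.4)
  = 2.024 × 0.1189 = 0.2407 mg/L
Convert: 0.2407 mg/L × 1000 = 240.7 ng/mL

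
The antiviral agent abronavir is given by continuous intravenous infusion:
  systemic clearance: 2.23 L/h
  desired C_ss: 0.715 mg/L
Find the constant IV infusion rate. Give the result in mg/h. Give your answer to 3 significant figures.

1.59 mg/h

At steady state, infusion rate R₀ = Css × CL = 0.715 × 2.230 = 1.594 mg/h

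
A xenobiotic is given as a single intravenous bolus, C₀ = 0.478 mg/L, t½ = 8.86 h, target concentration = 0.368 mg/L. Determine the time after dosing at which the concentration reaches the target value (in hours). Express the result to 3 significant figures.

k = ln2 / t½ = 0.693147 / 8.86 = 0.07823 h⁻¹
t = ln(C₀ / C) / k = ln(0.4780 / 0.368) / 0.07823
  = ln(1.299) / 0.07823 = 0.2616 / 0.07823 = 3.344 h

3.34 h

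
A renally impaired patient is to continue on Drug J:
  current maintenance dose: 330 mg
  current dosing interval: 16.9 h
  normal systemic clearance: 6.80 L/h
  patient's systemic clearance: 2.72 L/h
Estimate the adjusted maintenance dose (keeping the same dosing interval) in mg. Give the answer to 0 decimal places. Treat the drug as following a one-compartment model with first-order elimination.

132 mg

To keep the same average steady-state level, dosing rate must scale with clearance.
CL ratio = 2.72 / 6.80 = 0.4000
New dose (same interval) = 330 × 0.4000 = 132.0 mg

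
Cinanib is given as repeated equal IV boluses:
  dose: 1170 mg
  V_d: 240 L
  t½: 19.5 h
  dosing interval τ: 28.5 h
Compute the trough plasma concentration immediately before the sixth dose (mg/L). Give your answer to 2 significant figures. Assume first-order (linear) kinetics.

2.8 mg/L

C₀ per dose = Dose / Vd = 1170 / 240 = 4.875 mg/L
k = ln2 / t½ = 0.693147 / 19.5 = 0.03555 h⁻¹
Fraction remaining after one interval: r = e^(−kτ) = e^(−0.03555 × 28.5) = 0.3631
Before dose 6, 5 doses have been given (aged 1τ, 2τ, 3τ, 4τ, 5τ).
C_trough = C₀ × (r + r² + … + r^5) = C₀ × r(1−r^5)/(1−r)
        = 4.875 × 0.3631 × (1 − 0.006311) / (1 − 0.3631) = 2.762 mg/L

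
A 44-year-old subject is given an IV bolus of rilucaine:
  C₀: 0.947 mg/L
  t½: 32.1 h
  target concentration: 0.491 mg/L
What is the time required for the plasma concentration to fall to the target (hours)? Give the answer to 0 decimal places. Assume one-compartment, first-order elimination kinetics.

30 h

k = ln2 / t½ = 0.693147 / 32.1 = 0.02159 h⁻¹
t = ln(C₀ / C) / k = ln(0.9470 / 0.491) / 0.02159
  = ln(1.929) / 0.02159 = 0.6570 / 0.02159 = 30.43 h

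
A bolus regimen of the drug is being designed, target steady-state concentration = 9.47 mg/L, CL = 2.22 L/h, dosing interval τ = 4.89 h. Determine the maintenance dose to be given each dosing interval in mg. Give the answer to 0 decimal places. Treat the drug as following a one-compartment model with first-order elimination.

103 mg

At steady state, Dose/τ = Css × CL.
Dose = Css × CL × τ = 9.47 × 2.220 × 4.89 = 102.8 mg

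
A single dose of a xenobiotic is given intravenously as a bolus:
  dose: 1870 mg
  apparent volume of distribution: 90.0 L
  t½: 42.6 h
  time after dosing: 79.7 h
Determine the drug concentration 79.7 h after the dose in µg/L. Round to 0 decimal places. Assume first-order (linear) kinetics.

5681 µg/L

C₀ = Dose / Vd = 1870 / 90.0 = 20.78 mg/L
k = ln2 / t½ = 0.693147 / 42.6 = 0.01627 h⁻¹
C = C₀ · e^(−k·t) = 20.78 × e^(−0.01627 × 79.7)
  = 20.78 × 0.2734 = 5.681 mg/L
Convert: 5.681 mg/L × 1000 = 5681 µg/L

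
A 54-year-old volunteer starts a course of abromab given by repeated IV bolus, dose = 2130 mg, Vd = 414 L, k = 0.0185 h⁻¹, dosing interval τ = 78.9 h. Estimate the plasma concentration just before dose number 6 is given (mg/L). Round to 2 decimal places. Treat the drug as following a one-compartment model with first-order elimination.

1.56 mg/L

C₀ per dose = Dose / Vd = 2130 / 414 = 5.145 mg/L
Fraction remaining after one interval: r = e^(−kτ) = e^(−0.01850 × 78.9) = 0.2323
Before dose 6, 5 doses have been given (aged 1τ, 2τ, 3τ, 4τ, 5τ).
C_trough = C₀ × (r + r² + … + r^5) = C₀ × r(1−r^5)/(1−r)
        = 5.145 × 0.2323 × (1 − 0.0006765) / (1 − 0.2323) = 1.556 mg/L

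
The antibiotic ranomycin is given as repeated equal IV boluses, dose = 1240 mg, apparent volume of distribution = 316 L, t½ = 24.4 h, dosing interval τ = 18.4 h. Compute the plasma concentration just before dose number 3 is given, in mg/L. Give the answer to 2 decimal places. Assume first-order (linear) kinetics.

3.71 mg/L

C₀ per dose = Dose / Vd = 1240 / 316 = 3.924 mg/L
k = ln2 / t½ = 0.693147 / 24.4 = 0.02841 h⁻¹
Fraction remaining after one interval: r = e^(−kτ) = e^(−0.02841 × 18.4) = 0.5929
Before dose 3, 2 doses have been given (aged 1τ, 2τ).
C_trough = C₀ × (r + r²) = 3.924 × (0.5929 + 0.3515) = 3.706 mg/L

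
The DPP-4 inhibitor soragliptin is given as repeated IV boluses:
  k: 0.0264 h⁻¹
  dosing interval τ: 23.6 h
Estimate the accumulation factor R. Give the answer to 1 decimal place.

e^(−kτ) = e^(−0.02640 × 23.6) = 0.5363
Accumulation ratio R = 1 / (1 − e^(−kτ)) = 1 / (1 − 0.5363) = 2.157

2.2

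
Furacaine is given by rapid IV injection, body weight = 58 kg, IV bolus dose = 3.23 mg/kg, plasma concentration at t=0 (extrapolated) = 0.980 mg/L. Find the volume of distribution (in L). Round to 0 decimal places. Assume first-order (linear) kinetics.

191 L

Dose = 3.23 × 58 = 187.3 mg
Vd = Dose / C₀ = 187.3 / 0.980 = 191.1 L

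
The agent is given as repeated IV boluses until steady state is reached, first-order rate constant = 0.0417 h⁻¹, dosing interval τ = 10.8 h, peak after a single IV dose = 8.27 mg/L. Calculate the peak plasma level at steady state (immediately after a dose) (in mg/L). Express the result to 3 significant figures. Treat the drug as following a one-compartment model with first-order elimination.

e^(−kτ) = e^(−0.04170 × 10.8) = 0.6374
Accumulation ratio R = 1 / (1 − e^(−kτ)) = 1 / (1 − 0.6374) = 2.758
Steady-state peak = C₀ × R = 8.27 × 2.758 = 22.81 mg/L

22.8 mg/L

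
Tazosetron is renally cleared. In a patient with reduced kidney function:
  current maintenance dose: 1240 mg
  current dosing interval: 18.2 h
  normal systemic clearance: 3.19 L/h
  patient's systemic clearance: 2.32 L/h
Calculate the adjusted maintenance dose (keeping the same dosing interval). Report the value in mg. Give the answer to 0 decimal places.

To keep the same average steady-state level, dosing rate must scale with clearance.
CL ratio = 2.32 / 3.19 = 0.7273
New dose (same interval) = 1240 × 0.7273 = 901.9 mg

902 mg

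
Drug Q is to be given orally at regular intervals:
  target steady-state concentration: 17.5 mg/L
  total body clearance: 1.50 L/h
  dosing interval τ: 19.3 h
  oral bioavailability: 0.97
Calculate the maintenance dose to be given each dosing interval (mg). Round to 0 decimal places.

522 mg

At steady state, F × (Dose/τ) = Css × CL.
Dose = Css × CL × τ / F = 17.5 × 1.500 × 19.3 / 0.97 = 522.3 mg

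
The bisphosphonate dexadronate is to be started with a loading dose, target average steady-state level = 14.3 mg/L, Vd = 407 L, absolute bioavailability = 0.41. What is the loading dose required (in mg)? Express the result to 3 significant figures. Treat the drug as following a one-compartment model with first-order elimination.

LD = Css × Vd / F = 14.3 × 407 / 0.41 = 14200 mg

14200 mg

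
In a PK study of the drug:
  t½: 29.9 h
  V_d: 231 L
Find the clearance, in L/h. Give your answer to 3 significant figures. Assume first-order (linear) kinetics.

k = ln2 / t½ = 0.693147 / 29.9 = 0.02318 h⁻¹
CL = k × Vd = 0.02318 × 231 = 5.355 L/h

5.36 L/h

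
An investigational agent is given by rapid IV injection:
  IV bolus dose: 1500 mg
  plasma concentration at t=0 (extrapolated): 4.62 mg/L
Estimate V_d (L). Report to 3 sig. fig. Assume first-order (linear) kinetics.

325 L

Vd = Dose / C₀ = 1500 / 4.62 = 324.7 L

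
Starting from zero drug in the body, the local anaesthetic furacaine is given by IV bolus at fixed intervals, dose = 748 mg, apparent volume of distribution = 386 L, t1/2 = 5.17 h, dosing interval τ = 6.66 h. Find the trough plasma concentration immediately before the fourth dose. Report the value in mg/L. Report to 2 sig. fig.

1.3 mg/L

C₀ per dose = Dose / Vd = 748 / 386 = 1.938 mg/L
k = ln2 / t½ = 0.693147 / 5.17 = 0.1341 h⁻¹
Fraction remaining after one interval: r = e^(−kτ) = e^(−0.1341 × 6.66) = 0.4094
Before dose 4, 3 doses have been given (aged 1τ, 2τ, 3τ).
C_trough = C₀ × (r + r² + … + r^3) = C₀ × r(1−r^3)/(1−r)
        = 1.938 × 0.4094 × (1 − 0.06862) / (1 − 0.4094) = 1.251 mg/L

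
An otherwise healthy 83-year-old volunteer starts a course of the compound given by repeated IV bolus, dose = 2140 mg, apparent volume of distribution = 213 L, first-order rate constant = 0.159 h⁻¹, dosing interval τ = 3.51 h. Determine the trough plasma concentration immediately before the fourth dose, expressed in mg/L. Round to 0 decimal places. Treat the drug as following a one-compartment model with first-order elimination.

11 mg/L

C₀ per dose = Dose / Vd = 2140 / 213 = 10.05 mg/L
Fraction remaining after one interval: r = e^(−kτ) = e^(−0.1590 × 3.51) = 0.5723
Before dose 4, 3 doses have been given (aged 1τ, 2τ, 3τ).
C_trough = C₀ × (r + r² + … + r^3) = C₀ × r(1−r^3)/(1−r)
        = 10.05 × 0.5723 × (1 − 0.1874) / (1 − 0.5723) = 10.93 mg/L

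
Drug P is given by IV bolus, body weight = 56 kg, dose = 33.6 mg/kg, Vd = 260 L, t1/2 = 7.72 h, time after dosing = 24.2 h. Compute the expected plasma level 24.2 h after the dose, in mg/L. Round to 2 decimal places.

0.82 mg/L

Total dose = 33.6 × 56 = 1882 mg
C₀ = Dose / Vd = 1882 / 260 = 7.238 mg/L
k = ln2 / t½ = 0.693147 / 7.72 = 0.08979 h⁻¹
C = C₀ · e^(−k·t) = 7.238 × e^(−0.08979 × 24.2)
  = 7.238 × 0.1138 = 0.8237 mg/L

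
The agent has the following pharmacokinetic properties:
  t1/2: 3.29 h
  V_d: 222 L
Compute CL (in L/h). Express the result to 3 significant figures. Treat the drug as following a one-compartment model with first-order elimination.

46.8 L/h

k = ln2 / t½ = 0.693147 / 3.29 = 0.2107 h⁻¹
CL = k × Vd = 0.2107 × 222 = 46.78 L/h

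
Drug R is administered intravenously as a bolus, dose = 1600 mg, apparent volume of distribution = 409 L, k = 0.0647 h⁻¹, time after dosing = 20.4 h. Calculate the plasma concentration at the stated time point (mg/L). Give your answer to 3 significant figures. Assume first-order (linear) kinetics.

1.05 mg/L

C₀ = Dose / Vd = 1600 / 409 = 3.912 mg/L
C = C₀ · e^(−k·t) = 3.912 × e^(−0.06470 × 20.4)
  = 3.912 × 0.2672 = 1.045 mg/L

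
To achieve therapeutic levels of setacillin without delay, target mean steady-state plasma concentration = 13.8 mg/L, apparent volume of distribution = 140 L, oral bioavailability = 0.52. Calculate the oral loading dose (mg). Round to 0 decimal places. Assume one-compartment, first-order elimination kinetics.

LD = Css × Vd / F = 13.8 × 140 / 0.52 = 3715 mg

3715 mg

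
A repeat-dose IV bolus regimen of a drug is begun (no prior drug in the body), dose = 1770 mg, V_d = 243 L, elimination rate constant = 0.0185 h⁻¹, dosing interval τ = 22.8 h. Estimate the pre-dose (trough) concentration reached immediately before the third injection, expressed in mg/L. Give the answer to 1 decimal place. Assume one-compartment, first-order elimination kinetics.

C₀ per dose = Dose / Vd = 1770 / 243 = 7.284 mg/L
Fraction remaining after one interval: r = e^(−kτ) = e^(−0.01850 × 22.8) = 0.6559
Before dose 3, 2 doses have been given (aged 1τ, 2τ).
C_trough = C₀ × (r + r²) = 7.284 × (0.6559 + 0.4302) = 7.911 mg/L

7.9 mg/L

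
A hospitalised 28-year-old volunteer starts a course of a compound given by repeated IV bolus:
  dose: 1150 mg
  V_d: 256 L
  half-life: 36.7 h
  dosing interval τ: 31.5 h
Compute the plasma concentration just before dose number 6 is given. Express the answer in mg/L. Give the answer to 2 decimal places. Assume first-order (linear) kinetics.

5.24 mg/L

C₀ per dose = Dose / Vd = 1150 / 256 = 4.492 mg/L
k = ln2 / t½ = 0.693147 / 36.7 = 0.01889 h⁻¹
Fraction remaining after one interval: r = e^(−kτ) = e^(−0.01889 × 31.5) = 0.5515
Before dose 6, 5 doses have been given (aged 1τ, 2τ, 3τ, 4τ, 5τ).
C_trough = C₀ × (r + r² + … + r^5) = C₀ × r(1−r^5)/(1−r)
        = 4.492 × 0.5515 × (1 − 0.05102) / (1 − 0.5515) = 5.242 mg/L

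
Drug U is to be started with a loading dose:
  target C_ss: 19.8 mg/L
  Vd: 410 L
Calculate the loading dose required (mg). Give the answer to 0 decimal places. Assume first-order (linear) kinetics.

LD = Css × Vd = 19.8 × 410 = 8118 mg

8118 mg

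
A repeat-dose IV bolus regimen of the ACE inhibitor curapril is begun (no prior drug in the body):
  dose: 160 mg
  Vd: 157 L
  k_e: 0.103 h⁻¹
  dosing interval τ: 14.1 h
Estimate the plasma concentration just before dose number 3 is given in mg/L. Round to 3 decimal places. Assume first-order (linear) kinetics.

0.294 mg/L

C₀ per dose = Dose / Vd = 160 / 157 = 1.019 mg/L
Fraction remaining after one interval: r = e^(−kτ) = e^(−0.1030 × 14.1) = 0.2340
Before dose 3, 2 doses have been given (aged 1τ, 2τ).
C_trough = C₀ × (r + r²) = 1.019 × (0.2340 + 0.05476) = 0.2942 mg/L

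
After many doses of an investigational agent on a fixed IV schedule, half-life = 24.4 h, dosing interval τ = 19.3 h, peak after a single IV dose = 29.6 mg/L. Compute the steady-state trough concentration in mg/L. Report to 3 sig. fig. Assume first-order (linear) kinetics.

k = ln2 / t½ = 0.693147 / 24.4 = 0.02841 h⁻¹
e^(−kτ) = e^(−0.02841 × 19.3) = 0.5779
Accumulation ratio R = 1 / (1 − e^(−kτ)) = 1 / (1 − 0.5779) = 2.369
Steady-state trough = C₀ × R × e^(−kτ) = 29.6 × 2.369 × 0.5779 = 40.52 mg/L

40.5 mg/L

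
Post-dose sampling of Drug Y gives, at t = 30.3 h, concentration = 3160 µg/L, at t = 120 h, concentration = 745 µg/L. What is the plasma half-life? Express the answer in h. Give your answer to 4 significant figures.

43.03 h

k = ln(C₁/C₂) / (t₂ − t₁) = ln(3160/745) / (120 − 30.3)
  = 1.445 / 89.70 = 0.01611 h⁻¹
t½ = ln2 / k = 0.693147 / 0.01611 = 43.03 h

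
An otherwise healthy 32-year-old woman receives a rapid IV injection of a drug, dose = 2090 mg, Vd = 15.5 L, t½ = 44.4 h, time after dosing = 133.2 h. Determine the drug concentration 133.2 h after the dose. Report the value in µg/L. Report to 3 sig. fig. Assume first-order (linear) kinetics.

C₀ = Dose / Vd = 2090 / 15.5 = 134.8 mg/L
k = ln2 / t½ = 0.693147 / 44.4 = 0.01561 h⁻¹
t / t½ = 133.2 / 44.4 = 3 half-lives
C = C₀ × (1/2)^3 = 134.8 × 0.1250 = 16.85 mg/L
Convert: 16.85 mg/L × 1000 = 16850 µg/L

16900 µg/L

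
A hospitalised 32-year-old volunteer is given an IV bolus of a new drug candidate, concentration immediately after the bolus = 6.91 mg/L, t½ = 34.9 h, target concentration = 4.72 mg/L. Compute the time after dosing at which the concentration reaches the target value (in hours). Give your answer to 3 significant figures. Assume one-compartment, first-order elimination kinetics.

k = ln2 / t½ = 0.693147 / 34.9 = 0.01986 h⁻¹
t = ln(C₀ / C) / k = ln(6.910 / 4.72) / 0.01986
  = ln(1.464) / 0.01986 = 0.3812 / 0.01986 = 19.19 h

19.2 h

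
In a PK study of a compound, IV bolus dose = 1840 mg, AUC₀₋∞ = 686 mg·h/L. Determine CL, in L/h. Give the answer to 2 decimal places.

2.68 L/h

CL = Dose / AUC = 1840 / 686 = 2.682 L/h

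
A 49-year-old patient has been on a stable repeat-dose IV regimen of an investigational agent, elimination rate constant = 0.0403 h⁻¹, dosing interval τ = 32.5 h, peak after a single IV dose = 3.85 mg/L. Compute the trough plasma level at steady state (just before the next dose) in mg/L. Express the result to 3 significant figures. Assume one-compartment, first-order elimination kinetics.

e^(−kτ) = e^(−0.04030 × 32.5) = 0.2699
Accumulation ratio R = 1 / (1 − e^(−kτ)) = 1 / (1 − 0.2699) = 1.370
Steady-state trough = C₀ × R × e^(−kτ) = 3.85 × 1.370 × 0.2699 = 1.424 mg/L

1.42 mg/L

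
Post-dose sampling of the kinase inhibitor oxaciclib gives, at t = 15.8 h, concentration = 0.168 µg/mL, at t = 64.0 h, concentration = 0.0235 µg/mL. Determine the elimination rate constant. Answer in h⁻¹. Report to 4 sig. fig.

0.04081 h⁻¹

k = ln(C₁/C₂) / (t₂ − t₁) = ln(0.168/0.0235) / (64.0 − 15.8)
  = 1.967 / 48.20 = 0.04081 h⁻¹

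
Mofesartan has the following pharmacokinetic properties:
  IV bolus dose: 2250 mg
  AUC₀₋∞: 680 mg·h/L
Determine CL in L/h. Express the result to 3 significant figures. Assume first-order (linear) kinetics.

CL = Dose / AUC = 2250 / 680 = 3.309 L/h

3.31 L/h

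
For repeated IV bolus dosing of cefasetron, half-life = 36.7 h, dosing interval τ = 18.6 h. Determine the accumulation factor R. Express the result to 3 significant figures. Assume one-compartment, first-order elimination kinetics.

k = ln2 / t½ = 0.693147 / 36.7 = 0.01889 h⁻¹
e^(−kτ) = e^(−0.01889 × 18.6) = 0.7037
Accumulation ratio R = 1 / (1 − e^(−kτ)) = 1 / (1 − 0.7037) = 3.375

3.38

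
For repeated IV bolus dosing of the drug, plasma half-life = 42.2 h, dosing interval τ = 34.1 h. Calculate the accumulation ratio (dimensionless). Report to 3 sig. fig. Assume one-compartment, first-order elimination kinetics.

k = ln2 / t½ = 0.693147 / 42.2 = 0.01643 h⁻¹
e^(−kτ) = e^(−0.01643 × 34.1) = 0.5711
Accumulation ratio R = 1 / (1 − e^(−kτ)) = 1 / (1 − 0.5711) = 2.332

2.33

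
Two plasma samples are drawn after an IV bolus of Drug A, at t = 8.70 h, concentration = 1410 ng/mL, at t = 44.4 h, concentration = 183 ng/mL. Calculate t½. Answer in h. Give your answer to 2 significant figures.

k = ln(C₁/C₂) / (t₂ − t₁) = ln(1410/183) / (44.4 − 8.70)
  = 2.042 / 35.70 = 0.05720 h⁻¹
t½ = ln2 / k = 0.693147 / 0.05720 = 12.12 h

12 h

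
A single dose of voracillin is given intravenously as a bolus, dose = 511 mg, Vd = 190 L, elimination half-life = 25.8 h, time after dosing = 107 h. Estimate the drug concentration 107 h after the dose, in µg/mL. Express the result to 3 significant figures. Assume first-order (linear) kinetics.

0.152 µg/mL

C₀ = Dose / Vd = 511.0 / 190 = 2.689 mg/L
k = ln2 / t½ = 0.693147 / 25.8 = 0.02687 h⁻¹
C = C₀ · e^(−k·t) = 2.689 × e^(−0.02687 × 107)
  = 2.689 × 0.05641 = 0.1517 mg/L
(0.1517 mg/L = 0.1517 µg/mL)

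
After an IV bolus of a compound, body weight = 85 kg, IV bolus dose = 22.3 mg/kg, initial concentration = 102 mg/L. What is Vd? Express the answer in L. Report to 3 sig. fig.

18.6 L

Dose = 22.3 × 85 = 1896 mg
Vd = Dose / C₀ = 1896 / 102 = 18.59 L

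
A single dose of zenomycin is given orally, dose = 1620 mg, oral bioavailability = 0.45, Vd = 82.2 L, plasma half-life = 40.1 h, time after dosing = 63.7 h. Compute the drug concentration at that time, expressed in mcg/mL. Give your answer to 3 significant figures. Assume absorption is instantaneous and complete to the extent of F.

2.95 mcg/mL

Amount reaching circulation = F × Dose = 0.45 × 1620 = 729.0 mg
C₀ = F·Dose / Vd = 729.0 / 82.2 = 8.869 mg/L
k = ln2 / t½ = 0.693147 / 40.1 = 0.01729 h⁻¹
C = C₀ · e^(−k·t) = 8.869 × e^(−0.01729 × 63.7)
  = 8.869 × 0.3324 = 2.948 mg/L
(2.948 mg/L = 2.948 mcg/mL)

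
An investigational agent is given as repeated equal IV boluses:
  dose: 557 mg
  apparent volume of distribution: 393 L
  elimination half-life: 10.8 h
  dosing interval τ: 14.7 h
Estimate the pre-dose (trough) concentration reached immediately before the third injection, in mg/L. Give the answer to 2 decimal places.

C₀ per dose = Dose / Vd = 557 / 393 = 1.417 mg/L
k = ln2 / t½ = 0.693147 / 10.8 = 0.06418 h⁻¹
Fraction remaining after one interval: r = e^(−kτ) = e^(−0.06418 × 14.7) = 0.3893
Before dose 3, 2 doses have been given (aged 1τ, 2τ).
C_trough = C₀ × (r + r²) = 1.417 × (0.3893 + 0.1516) = 0.7665 mg/L

0.77 mg/L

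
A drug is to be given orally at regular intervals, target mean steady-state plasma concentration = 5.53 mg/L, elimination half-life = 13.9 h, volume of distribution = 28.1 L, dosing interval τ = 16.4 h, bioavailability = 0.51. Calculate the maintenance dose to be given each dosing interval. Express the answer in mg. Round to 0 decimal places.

249 mg

k = ln2 / t½ = 0.693147 / 13.9 = 0.04987 h⁻¹
CL = k × Vd = 0.04987 × 28.1 = 1.401 L/h
At steady state, F × (Dose/τ) = Css × CL.
Dose = Css × CL × τ / F = 5.53 × 1.401 × 16.4 / 0.51 = 249.1 mg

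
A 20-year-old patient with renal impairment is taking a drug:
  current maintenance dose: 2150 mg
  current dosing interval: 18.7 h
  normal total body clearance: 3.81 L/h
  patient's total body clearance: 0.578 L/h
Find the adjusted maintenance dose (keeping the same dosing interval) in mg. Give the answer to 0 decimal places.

To keep the same average steady-state level, dosing rate must scale with clearance.
CL ratio = 0.578 / 3.81 = 0.1517
New dose (same interval) = 2150 × 0.1517 = 326.2 mg

326 mg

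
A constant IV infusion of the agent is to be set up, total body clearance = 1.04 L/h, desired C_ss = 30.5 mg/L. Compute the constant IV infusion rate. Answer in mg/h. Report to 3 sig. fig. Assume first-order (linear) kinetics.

At steady state, infusion rate R₀ = Css × CL = 30.5 × 1.040 = 31.72 mg/h

31.7 mg/h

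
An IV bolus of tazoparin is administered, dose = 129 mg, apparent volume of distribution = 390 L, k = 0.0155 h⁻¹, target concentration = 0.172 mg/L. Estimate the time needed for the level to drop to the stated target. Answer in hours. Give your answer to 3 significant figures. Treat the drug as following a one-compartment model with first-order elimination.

C₀ = Dose / Vd = 129.0 / 390 = 0.3308 mg/L
t = ln(C₀ / C) / k = ln(0.3308 / 0.172) / 0.01550
  = ln(1.923) / 0.01550 = 0.6539 / 0.01550 = 42.19 h

42.2 h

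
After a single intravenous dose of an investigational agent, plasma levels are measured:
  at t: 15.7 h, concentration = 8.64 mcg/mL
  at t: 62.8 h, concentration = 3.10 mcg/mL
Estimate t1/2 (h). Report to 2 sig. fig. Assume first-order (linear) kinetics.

32 h

k = ln(C₁/C₂) / (t₂ − t₁) = ln(8.64/3.10) / (62.8 − 15.7)
  = 1.025 / 47.10 = 0.02176 h⁻¹
t½ = ln2 / k = 0.693147 / 0.02176 = 31.85 h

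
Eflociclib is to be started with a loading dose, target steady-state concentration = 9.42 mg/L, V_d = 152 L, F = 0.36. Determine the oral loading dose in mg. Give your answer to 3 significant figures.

LD = Css × Vd / F = 9.42 × 152 / 0.36 = 3977 mg

3980 mg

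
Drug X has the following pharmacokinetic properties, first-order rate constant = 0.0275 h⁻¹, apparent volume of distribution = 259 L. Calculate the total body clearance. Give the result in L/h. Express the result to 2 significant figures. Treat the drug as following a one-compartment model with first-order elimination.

7.1 L/h

CL = k × Vd = 0.0275 × 259 = 7.123 L/h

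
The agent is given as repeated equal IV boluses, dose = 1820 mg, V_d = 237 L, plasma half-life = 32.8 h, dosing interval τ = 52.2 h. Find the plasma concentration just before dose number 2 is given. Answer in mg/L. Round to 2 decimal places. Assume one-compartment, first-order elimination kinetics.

2.55 mg/L

C₀ per dose = Dose / Vd = 1820 / 237 = 7.679 mg/L
k = ln2 / t½ = 0.693147 / 32.8 = 0.02113 h⁻¹
Fraction remaining after one interval: r = e^(−kτ) = e^(−0.02113 × 52.2) = 0.3319
Before dose 2, 1 dose has been given (aged 1τ).
C_trough = C₀ × r = 7.679 × 0.3319 = 2.549 mg/L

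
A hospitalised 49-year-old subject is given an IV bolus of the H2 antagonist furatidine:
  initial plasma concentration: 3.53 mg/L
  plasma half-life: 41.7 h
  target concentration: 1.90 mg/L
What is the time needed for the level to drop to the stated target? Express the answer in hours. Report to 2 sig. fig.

k = ln2 / t½ = 0.693147 / 41.7 = 0.01662 h⁻¹
t = ln(C₀ / C) / k = ln(3.530 / 1.90) / 0.01662
  = ln(1.858) / 0.01662 = 0.6195 / 0.01662 = 37.27 h

37 h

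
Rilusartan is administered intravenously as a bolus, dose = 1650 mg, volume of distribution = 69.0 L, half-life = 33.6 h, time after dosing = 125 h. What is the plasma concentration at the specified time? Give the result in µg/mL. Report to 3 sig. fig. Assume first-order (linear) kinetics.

C₀ = Dose / Vd = 1650 / 69.0 = 23.91 mg/L
k = ln2 / t½ = 0.693147 / 33.6 = 0.02063 h⁻¹
C = C₀ · e^(−k·t) = 23.91 × e^(−0.02063 × 125)
  = 23.91 × 0.07587 = 1.814 mg/L
(1.814 mg/L = 1.814 µg/mL)

1.81 µg/mL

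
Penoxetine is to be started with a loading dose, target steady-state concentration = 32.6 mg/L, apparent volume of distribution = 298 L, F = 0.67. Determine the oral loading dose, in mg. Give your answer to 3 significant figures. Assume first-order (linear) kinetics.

14500 mg

LD = Css × Vd / F = 32.6 × 298 / 0.67 = 14500 mg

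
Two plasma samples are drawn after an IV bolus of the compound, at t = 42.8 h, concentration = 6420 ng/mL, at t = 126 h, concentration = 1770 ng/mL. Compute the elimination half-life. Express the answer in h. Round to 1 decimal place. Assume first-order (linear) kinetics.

44.8 h

k = ln(C₁/C₂) / (t₂ − t₁) = ln(6420/1770) / (126 − 42.8)
  = 1.288 / 83.20 = 0.01548 h⁻¹
t½ = ln2 / k = 0.693147 / 0.01548 = 44.78 h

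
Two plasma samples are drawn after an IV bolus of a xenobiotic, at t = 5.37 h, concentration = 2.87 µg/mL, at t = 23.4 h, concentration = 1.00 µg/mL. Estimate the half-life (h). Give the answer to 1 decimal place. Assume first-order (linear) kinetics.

k = ln(C₁/C₂) / (t₂ − t₁) = ln(2.87/1.00) / (23.4 − 5.37)
  = 1.054 / 18.03 = 0.05846 h⁻¹
t½ = ln2 / k = 0.693147 / 0.05846 = 11.86 h

11.9 h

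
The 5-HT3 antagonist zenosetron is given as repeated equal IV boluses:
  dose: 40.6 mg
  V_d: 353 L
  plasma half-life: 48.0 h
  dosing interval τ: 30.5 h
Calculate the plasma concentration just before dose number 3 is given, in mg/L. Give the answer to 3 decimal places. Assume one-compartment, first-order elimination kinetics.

C₀ per dose = Dose / Vd = 40.6 / 353 = 0.1150 mg/L
k = ln2 / t½ = 0.693147 / 48.0 = 0.01444 h⁻¹
Fraction remaining after one interval: r = e^(−kτ) = e^(−0.01444 × 30.5) = 0.6438
Before dose 3, 2 doses have been given (aged 1τ, 2τ).
C_trough = C₀ × (r + r²) = 0.1150 × (0.6438 + 0.4145) = 0.1217 mg/L

0.122 mg/L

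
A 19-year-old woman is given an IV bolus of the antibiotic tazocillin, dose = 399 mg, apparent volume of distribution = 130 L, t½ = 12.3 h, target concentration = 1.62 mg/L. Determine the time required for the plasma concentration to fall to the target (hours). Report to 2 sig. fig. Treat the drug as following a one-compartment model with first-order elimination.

11 h

C₀ = Dose / Vd = 399.0 / 130 = 3.069 mg/L
k = ln2 / t½ = 0.693147 / 12.3 = 0.05635 h⁻¹
t = ln(C₀ / C) / k = ln(3.069 / 1.62) / 0.05635
  = ln(1.894) / 0.05635 = 0.6387 / 0.05635 = 11.33 h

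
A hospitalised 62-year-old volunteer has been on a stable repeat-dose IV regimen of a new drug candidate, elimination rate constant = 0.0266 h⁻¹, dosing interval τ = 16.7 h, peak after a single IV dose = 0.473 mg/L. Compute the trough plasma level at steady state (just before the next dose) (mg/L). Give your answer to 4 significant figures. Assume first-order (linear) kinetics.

0.8457 mg/L

e^(−kτ) = e^(−0.02660 × 16.7) = 0.6413
Accumulation ratio R = 1 / (1 − e^(−kτ)) = 1 / (1 − 0.6413) = 2.788
Steady-state trough = C₀ × R × e^(−kτ) = 0.473 × 2.788 × 0.6413 = 0.8457 mg/L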